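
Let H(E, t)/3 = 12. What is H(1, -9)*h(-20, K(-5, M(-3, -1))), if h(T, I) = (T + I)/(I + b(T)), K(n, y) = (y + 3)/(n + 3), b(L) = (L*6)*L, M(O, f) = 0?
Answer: -172/533 ≈ -0.32270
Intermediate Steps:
H(E, t) = 36 (H(E, t) = 3*12 = 36)
b(L) = 6*L² (b(L) = (6*L)*L = 6*L²)
K(n, y) = (3 + y)/(3 + n)
h(T, I) = (I + T)/(I + 6*T²) (h(T, I) = (T + I)/(I + 6*T²) = (I + T)/(I + 6*T²))
H(1, -9)*h(-20, K(-5, M(-3, -1))) = 36*(((3 + 0)/(3 - 5) - 20)/((3 + 0)/(3 - 5) + 6*(-20)²)) = 36*((3/(-2) - 20)/(3/(-2) + 6*400)) = 36*((-½*3 - 20)/(-½*3 + 2400)) = 36*((-3/2 - 20)/(-3/2 + 2400)) = 36*(-43/2/(4797/2)) = 36*((2/4797)*(-43/2)) = 36*(-43/4797) = -172/533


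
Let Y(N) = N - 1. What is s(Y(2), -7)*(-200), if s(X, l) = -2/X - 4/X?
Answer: 1200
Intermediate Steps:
Y(N) = -1 + N
s(X, l) = -6/X
s(Y(2), -7)*(-200) = -6/(-1 + 2)*(-200) = -6/1*(-200) = -6*1*(-200) = -6*(-200) = 1200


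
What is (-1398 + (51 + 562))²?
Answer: 616225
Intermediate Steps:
(-1398 + (51 + 562))² = (-1398 + 613)² = (-785)² = 616225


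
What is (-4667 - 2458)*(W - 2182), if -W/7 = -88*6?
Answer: -10787250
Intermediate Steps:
W = 3696 (W = -(-616)*6 = -7*(-528) = 3696)
(-4667 - 2458)*(W - 2182) = (-4667 - 2458)*(3696 - 2182) = -7125*1514 = -10787250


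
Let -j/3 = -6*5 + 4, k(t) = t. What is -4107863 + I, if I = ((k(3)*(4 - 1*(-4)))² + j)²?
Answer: -3680147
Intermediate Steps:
j = 78 (j = -3*(-6*5 + 4) = -3*(-30 + 4) = -3*(-26) = 78)
I = 427716 (I = ((3*(4 - 1*(-4)))² + 78)² = ((3*(4 + 4))² + 78)² = ((3*8)² + 78)² = (24² + 78)² = (576 + 78)² = 654² = 427716)
-4107863 + I = -4107863 + 427716 = -3680147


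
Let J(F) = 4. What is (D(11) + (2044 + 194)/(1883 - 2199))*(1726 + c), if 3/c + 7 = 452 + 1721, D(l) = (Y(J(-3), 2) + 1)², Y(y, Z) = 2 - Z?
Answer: -1197572253/114076 ≈ -10498.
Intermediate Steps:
D(l) = 1 (D(l) = ((2 - 1*2) + 1)² = ((2 - 2) + 1)² = (0 + 1)² = 1² = 1)
c = 1/722 (c = 3/(-7 + (452 + 1721)) = 3/(-7 + 2173) = 3/2166 = 3*(1/2166) = 1/722 ≈ 0.0013850)
(D(11) + (2044 + 194)/(1883 - 2199))*(1726 + c) = (1 + (2044 + 194)/(1883 - 2199))*(1726 + 1/722) = (1 + 2238/(-316))*(1246173/722) = (1 + 2238*(-1/316))*(1246173/722) = (1 - 1119/158)*(1246173/722) = -961/158*1246173/722 = -1197572253/114076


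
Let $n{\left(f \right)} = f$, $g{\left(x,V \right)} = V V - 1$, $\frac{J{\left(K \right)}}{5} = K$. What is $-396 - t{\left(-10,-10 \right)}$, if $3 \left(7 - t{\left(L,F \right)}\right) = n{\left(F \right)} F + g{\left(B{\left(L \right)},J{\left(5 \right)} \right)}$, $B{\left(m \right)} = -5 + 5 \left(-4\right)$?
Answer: $- \frac{485}{3} \approx -161.67$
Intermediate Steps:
$B{\left(m \right)} = -25$ ($B{\left(m \right)} = -5 - 20 = -25$)
$J{\left(K \right)} = 5 K$
$g{\left(x,V \right)} = -1 + V^{2}$ ($g{\left(x,V \right)} = V^{2} - 1 = -1 + V^{2}$)
$t{\left(L,F \right)} = -201 - \frac{F^{2}}{3}$ ($t{\left(L,F \right)} = 7 - \frac{F F - \left(1 - \left(5 \cdot 5\right)^{2}\right)}{3} = 7 - \frac{F^{2} - \left(1 - 25^{2}\right)}{3} = 7 - \frac{F^{2} + \left(-1 + 625\right)}{3} = 7 - \frac{F^{2} + 624}{3} = 7 - \frac{624 + F^{2}}{3} = 7 - \left(208 + \frac{F^{2}}{3}\right) = -201 - \frac{F^{2}}{3}$)
$-396 - t{\left(-10,-10 \right)} = -396 - \left(-201 - \frac{\left(-10\right)^{2}}{3}\right) = -396 - \left(-201 - \frac{100}{3}\right) = -396 - - \frac{703}{3} = -396 + \frac{703}{3} = - \frac{485}{3}$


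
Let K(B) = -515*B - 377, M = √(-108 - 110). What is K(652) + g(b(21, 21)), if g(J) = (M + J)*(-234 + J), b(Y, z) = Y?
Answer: -340630 - 213*I*√218 ≈ -3.4063e+5 - 3144.9*I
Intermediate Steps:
M = I*√218 (M = √(-218) = I*√218 ≈ 14.765*I)
g(J) = (-234 + J)*(J + I*√218) (g(J) = (I*√218 + J)*(-234 + J) = (J + I*√218)*(-234 + J) = (-234 + J)*(J + I*√218))
K(B) = -377 - 515*B
K(652) + g(b(21, 21)) = (-377 - 515*652) + (21² - 234*21 - 234*I*√218 + I*21*√218) = (-377 - 335780) + (441 - 4914 - 234*I*√218 + 21*I*√218) = -336157 + (-4473 - 213*I*√218) = -340630 - 213*I*√218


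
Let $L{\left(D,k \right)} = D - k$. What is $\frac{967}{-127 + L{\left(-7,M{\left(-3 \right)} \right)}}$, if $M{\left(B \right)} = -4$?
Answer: $- \frac{967}{130} \approx -7.4385$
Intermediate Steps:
$\frac{967}{-127 + L{\left(-7,M{\left(-3 \right)} \right)}} = \frac{967}{-127 - 3} = \frac{967}{-130} = 967 \left(- \frac{1}{130}\right) = - \frac{967}{130}$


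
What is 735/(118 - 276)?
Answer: -735/158 ≈ -4.6519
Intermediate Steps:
735/(118 - 276) = 735/(-158) = 735*(-1/158) = -735/158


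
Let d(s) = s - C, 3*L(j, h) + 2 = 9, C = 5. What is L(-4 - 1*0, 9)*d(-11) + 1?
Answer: -109/3 ≈ -36.333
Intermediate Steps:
L(j, h) = 7/3 (L(j, h) = -⅔ + (⅓)*9 = -⅔ + 3 = 7/3)
d(s) = -5 + s (d(s) = s - 1*5 = s - 5 = -5 + s)
L(-4 - 1*0, 9)*d(-11) + 1 = 7*(-5 - 11)/3 + 1 = (7/3)*(-16) + 1 = -112/3 + 1 = -109/3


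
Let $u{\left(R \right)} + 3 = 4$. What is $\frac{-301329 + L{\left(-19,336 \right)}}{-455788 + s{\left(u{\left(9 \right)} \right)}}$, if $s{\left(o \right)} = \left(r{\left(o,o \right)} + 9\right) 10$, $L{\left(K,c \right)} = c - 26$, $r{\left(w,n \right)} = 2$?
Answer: $\frac{301019}{455678} \approx 0.6606$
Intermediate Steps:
$u{\left(R \right)} = 1$ ($u{\left(R \right)} = -3 + 4 = 1$)
$L{\left(K,c \right)} = -26 + c$ ($L{\left(K,c \right)} = c - 26 = -26 + c$)
$s{\left(o \right)} = 110$ ($s{\left(o \right)} = \left(2 + 9\right) 10 = 11 \cdot 10 = 110$)
$\frac{-301329 + L{\left(-19,336 \right)}}{-455788 + s{\left(u{\left(9 \right)} \right)}} = \frac{-301329 + \left(-26 + 336\right)}{-455788 + 110} = \frac{-301329 + 310}{-455678} = \left(-301019\right) \left(- \frac{1}{455678}\right) = \frac{301019}{455678}$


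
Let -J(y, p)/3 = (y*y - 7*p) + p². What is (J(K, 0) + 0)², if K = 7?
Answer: 21609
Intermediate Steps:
J(y, p) = -3*p² - 3*y² + 21*p (J(y, p) = -3*((y*y - 7*p) + p²) = -3*((y² - 7*p) + p²) = -3*(p² + y² - 7*p) = -3*p² - 3*y² + 21*p)
(J(K, 0) + 0)² = ((-3*0² - 3*7² + 21*0) + 0)² = ((-3*0 - 3*49 + 0) + 0)² = ((0 - 147 + 0) + 0)² = (-147 + 0)² = (-147)² = 21609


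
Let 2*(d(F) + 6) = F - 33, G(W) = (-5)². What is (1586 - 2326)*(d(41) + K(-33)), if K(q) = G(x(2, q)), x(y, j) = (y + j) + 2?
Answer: -17020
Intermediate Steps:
x(y, j) = 2 + j + y (x(y, j) = (j + y) + 2 = 2 + j + y)
G(W) = 25
d(F) = -45/2 + F/2 (d(F) = -6 + (F - 33)/2 = -6 + (-33 + F)/2 = -6 + (-33/2 + F/2) = -45/2 + F/2)
K(q) = 25
(1586 - 2326)*(d(41) + K(-33)) = (1586 - 2326)*((-45/2 + (½)*41) + 25) = -740*((-45/2 + 41/2) + 25) = -740*(-2 + 25) = -740*23 = -17020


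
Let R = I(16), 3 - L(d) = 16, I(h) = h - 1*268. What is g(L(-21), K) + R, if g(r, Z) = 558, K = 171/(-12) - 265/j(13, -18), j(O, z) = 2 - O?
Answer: 306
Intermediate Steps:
I(h) = -268 + h (I(h) = h - 268 = -268 + h)
L(d) = -13 (L(d) = 3 - 1*16 = 3 - 16 = -13)
K = 433/44 (K = 171/(-12) - 265/(2 - 1*13) = 171*(-1/12) - 265/(2 - 13) = -57/4 - 265/(-11) = -57/4 - 265*(-1/11) = -57/4 + 265/11 = 433/44 ≈ 9.8409)
R = -252 (R = -268 + 16 = -252)
g(L(-21), K) + R = 558 - 252 = 306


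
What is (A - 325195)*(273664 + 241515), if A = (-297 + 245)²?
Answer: -166140590889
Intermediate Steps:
A = 2704 (A = (-52)² = 2704)
(A - 325195)*(273664 + 241515) = (2704 - 325195)*(273664 + 241515) = -322491*515179 = -166140590889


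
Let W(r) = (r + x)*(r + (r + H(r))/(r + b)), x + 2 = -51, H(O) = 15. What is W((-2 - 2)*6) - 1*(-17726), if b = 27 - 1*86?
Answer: 1623949/83 ≈ 19566.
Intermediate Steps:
b = -59 (b = 27 - 86 = -59)
x = -53 (x = -2 - 51 = -53)
W(r) = (-53 + r)*(r + (15 + r)/(-59 + r)) (W(r) = (r - 53)*(r + (r + 15)/(r - 59)) = (-53 + r)*(r + (15 + r)/(-59 + r)))
W((-2 - 2)*6) - 1*(-17726) = (-795 + ((-2 - 2)*6)**3 - 111*36*(-2 - 2)**2 + 3089*((-2 - 2)*6))/(-59 + (-2 - 2)*6) - 1*(-17726) = (-795 + (-4*6)**3 - 111*(-4*6)**2 + 3089*(-4*6))/(-59 - 4*6) + 17726 = (-795 + (-24)**3 - 111*(-24)**2 + 3089*(-24))/(-59 - 24) + 17726 = (-795 - 13824 - 111*576 - 74136)/(-83) + 17726 = -(-795 - 13824 - 63936 - 74136)/83 + 17726 = -1/83*(-152691) + 17726 = 152691/83 + 17726 = 1623949/83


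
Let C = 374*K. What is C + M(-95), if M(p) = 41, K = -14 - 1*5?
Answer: -7065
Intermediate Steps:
K = -19 (K = -14 - 5 = -19)
C = -7106 (C = 374*(-19) = -7106)
C + M(-95) = -7106 + 41 = -7065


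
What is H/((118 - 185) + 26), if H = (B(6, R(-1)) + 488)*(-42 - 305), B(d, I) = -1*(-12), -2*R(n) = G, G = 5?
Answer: 173500/41 ≈ 4231.7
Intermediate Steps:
R(n) = -5/2 (R(n) = -½*5 = -5/2)
B(d, I) = 12
H = -173500 (H = (12 + 488)*(-42 - 305) = 500*(-347) = -173500)
H/((118 - 185) + 26) = -173500/((118 - 185) + 26) = -173500/(-67 + 26) = -173500/(-41) = -173500*(-1/41) = 173500/41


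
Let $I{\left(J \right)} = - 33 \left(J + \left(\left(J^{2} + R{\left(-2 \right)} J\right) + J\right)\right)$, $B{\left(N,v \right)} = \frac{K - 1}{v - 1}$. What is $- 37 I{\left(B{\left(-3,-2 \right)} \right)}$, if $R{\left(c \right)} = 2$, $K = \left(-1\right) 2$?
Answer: $6105$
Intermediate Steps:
$K = -2$
$B{\left(N,v \right)} = - \frac{3}{-1 + v}$ ($B{\left(N,v \right)} = \frac{-2 - 1}{v - 1} = - \frac{3}{-1 + v}$)
$I{\left(J \right)} = - 132 J - 33 J^{2}$ ($I{\left(J \right)} = - 33 \left(J + \left(\left(J^{2} + 2 J\right) + J\right)\right) = - 33 \left(J + \left(J^{2} + 3 J\right)\right) = - 33 \left(J^{2} + 4 J\right) = - 132 J - 33 J^{2}$)
$- 37 I{\left(B{\left(-3,-2 \right)} \right)} = - 37 \left(- 33 \left(- \frac{3}{-1 - 2}\right) \left(4 - \frac{3}{-1 - 2}\right)\right) = - 37 \left(- 33 \left(- \frac{3}{-3}\right) \left(4 - \frac{3}{-3}\right)\right) = - 37 \left(- 33 \left(\left(-3\right) \left(- \frac{1}{3}\right)\right) \left(4 - -1\right)\right) = - 37 \left(\left(-33\right) 1 \left(4 + 1\right)\right) = - 37 \left(\left(-33\right) 1 \cdot 5\right) = \left(-37\right) \left(-165\right) = 6105$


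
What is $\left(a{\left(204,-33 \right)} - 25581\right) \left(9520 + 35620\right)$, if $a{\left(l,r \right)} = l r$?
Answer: $-1458608820$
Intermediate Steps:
$\left(a{\left(204,-33 \right)} - 25581\right) \left(9520 + 35620\right) = \left(204 \left(-33\right) - 25581\right) \left(9520 + 35620\right) = \left(-6732 - 25581\right) 45140 = \left(-32313\right) 45140 = -1458608820$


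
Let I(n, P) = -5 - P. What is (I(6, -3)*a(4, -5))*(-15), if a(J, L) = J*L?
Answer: -600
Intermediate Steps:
(I(6, -3)*a(4, -5))*(-15) = ((-5 - 1*(-3))*(4*(-5)))*(-15) = ((-5 + 3)*(-20))*(-15) = -2*(-20)*(-15) = 40*(-15) = -600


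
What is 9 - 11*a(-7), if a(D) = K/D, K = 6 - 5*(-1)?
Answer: 184/7 ≈ 26.286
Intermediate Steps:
K = 11 (K = 6 + 5 = 11)
a(D) = 11/D
9 - 11*a(-7) = 9 - 121/(-7) = 9 - 121*(-1)/7 = 9 - 11*(-11/7) = 9 + 121/7 = 184/7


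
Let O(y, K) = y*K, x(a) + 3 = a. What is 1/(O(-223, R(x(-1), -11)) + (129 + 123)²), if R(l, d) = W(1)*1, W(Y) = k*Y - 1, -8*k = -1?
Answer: 8/509593 ≈ 1.5699e-5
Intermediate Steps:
k = ⅛ (k = -⅛*(-1) = ⅛ ≈ 0.12500)
x(a) = -3 + a
W(Y) = -1 + Y/8 (W(Y) = Y/8 - 1 = -1 + Y/8)
R(l, d) = -7/8 (R(l, d) = (-1 + (⅛)*1)*1 = (-1 + ⅛)*1 = -7/8*1 = -7/8)
O(y, K) = K*y
1/(O(-223, R(x(-1), -11)) + (129 + 123)²) = 1/(-7/8*(-223) + (129 + 123)²) = 1/(1561/8 + 252²) = 1/(1561/8 + 63504) = 1/(509593/8) = 8/509593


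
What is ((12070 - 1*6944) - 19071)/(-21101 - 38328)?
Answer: 13945/59429 ≈ 0.23465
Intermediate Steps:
((12070 - 1*6944) - 19071)/(-21101 - 38328) = ((12070 - 6944) - 19071)/(-59429) = (5126 - 19071)*(-1/59429) = -13945*(-1/59429) = 13945/59429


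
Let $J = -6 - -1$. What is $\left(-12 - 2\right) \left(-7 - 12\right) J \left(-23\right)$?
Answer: $30590$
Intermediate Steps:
$J = -5$ ($J = -6 + 1 = -5$)
$\left(-12 - 2\right) \left(-7 - 12\right) J \left(-23\right) = \left(-12 - 2\right) \left(-7 - 12\right) \left(-5\right) \left(-23\right) = - 14 \left(-7 - 12\right) \left(-5\right) \left(-23\right) = \left(-14\right) \left(-19\right) \left(-5\right) \left(-23\right) = 266 \left(-5\right) \left(-23\right) = \left(-1330\right) \left(-23\right) = 30590$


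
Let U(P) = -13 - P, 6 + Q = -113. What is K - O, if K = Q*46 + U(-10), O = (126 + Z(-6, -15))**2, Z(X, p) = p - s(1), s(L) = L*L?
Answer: -17577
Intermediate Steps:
Q = -119 (Q = -6 - 113 = -119)
s(L) = L**2
Z(X, p) = -1 + p (Z(X, p) = p - 1*1**2 = p - 1*1 = p - 1 = -1 + p)
O = 12100 (O = (126 + (-1 - 15))**2 = (126 - 16)**2 = 110**2 = 12100)
K = -5477 (K = -119*46 + (-13 - 1*(-10)) = -5474 + (-13 + 10) = -5474 - 3 = -5477)
K - O = -5477 - 1*12100 = -5477 - 12100 = -17577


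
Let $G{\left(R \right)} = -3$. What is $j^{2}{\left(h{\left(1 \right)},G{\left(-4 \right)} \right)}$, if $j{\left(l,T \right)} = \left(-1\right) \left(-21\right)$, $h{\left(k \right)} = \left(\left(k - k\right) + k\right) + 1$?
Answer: $441$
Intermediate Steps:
$h{\left(k \right)} = 1 + k$ ($h{\left(k \right)} = \left(0 + k\right) + 1 = k + 1 = 1 + k$)
$j{\left(l,T \right)} = 21$
$j^{2}{\left(h{\left(1 \right)},G{\left(-4 \right)} \right)} = 21^{2} = 441$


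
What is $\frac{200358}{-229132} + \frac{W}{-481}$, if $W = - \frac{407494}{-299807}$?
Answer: $- \frac{14493214740497}{16521238294522} \approx -0.87725$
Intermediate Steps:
$W = \frac{407494}{299807}$ ($W = \left(-407494\right) \left(- \frac{1}{299807}\right) = \frac{407494}{299807} \approx 1.3592$)
$\frac{200358}{-229132} + \frac{W}{-481} = \frac{200358}{-229132} + \frac{407494}{299807 \left(-481\right)} = 200358 \left(- \frac{1}{229132}\right) + \frac{407494}{299807} \left(- \frac{1}{481}\right) = - \frac{100179}{114566} - \frac{407494}{144207167} = - \frac{14493214740497}{16521238294522}$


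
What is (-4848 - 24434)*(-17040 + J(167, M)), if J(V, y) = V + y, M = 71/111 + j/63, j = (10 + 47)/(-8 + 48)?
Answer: 2559209011579/5180 ≈ 4.9406e+8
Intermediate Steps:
j = 57/40 ≈ 1.4250
M = 6861/10360 (M = 71/111 + (57/40)/63 = 71*(1/111) + (57/40)*(1/63) = 71/111 + 19/840 = 6861/10360 ≈ 0.66226)
(-4848 - 24434)*(-17040 + J(167, M)) = (-4848 - 24434)*(-17040 + (167 + 6861/10360)) = -29282*(-17040 + 1736981/10360) = -29282*(-174797419/10360) = 2559209011579/5180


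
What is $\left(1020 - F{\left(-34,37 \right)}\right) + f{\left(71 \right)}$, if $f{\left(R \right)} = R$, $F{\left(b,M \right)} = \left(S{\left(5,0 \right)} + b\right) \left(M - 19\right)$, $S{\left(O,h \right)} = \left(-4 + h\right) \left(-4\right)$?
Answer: $1415$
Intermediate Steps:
$S{\left(O,h \right)} = 16 - 4 h$
$F{\left(b,M \right)} = \left(-19 + M\right) \left(16 + b\right)$ ($F{\left(b,M \right)} = \left(\left(16 - 0\right) + b\right) \left(M - 19\right) = \left(\left(16 + 0\right) + b\right) \left(-19 + M\right) = \left(16 + b\right) \left(-19 + M\right) = \left(-19 + M\right) \left(16 + b\right)$)
$\left(1020 - F{\left(-34,37 \right)}\right) + f{\left(71 \right)} = \left(1020 - \left(-304 - -646 + 16 \cdot 37 + 37 \left(-34\right)\right)\right) + 71 = \left(1020 - \left(-304 + 646 + 592 - 1258\right)\right) + 71 = \left(1020 - -324\right) + 71 = \left(1020 + 324\right) + 71 = 1344 + 71 = 1415$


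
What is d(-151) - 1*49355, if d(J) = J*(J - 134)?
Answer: -6320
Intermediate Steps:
d(J) = J*(-134 + J)
d(-151) - 1*49355 = -151*(-134 - 151) - 1*49355 = -151*(-285) - 49355 = 43035 - 49355 = -6320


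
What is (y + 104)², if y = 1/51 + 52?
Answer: 63313849/2601 ≈ 24342.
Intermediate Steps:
y = 2653/51 (y = 1/51 + 52 = 2653/51 ≈ 52.020)
(y + 104)² = (2653/51 + 104)² = (7957/51)² = 63313849/2601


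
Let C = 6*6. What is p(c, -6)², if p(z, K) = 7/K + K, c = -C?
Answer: 1849/36 ≈ 51.361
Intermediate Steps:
C = 36
c = -36 (c = -1*36 = -36)
p(z, K) = K + 7/K
p(c, -6)² = (-6 + 7/(-6))² = (-6 + 7*(-⅙))² = (-6 - 7/6)² = (-43/6)² = 1849/36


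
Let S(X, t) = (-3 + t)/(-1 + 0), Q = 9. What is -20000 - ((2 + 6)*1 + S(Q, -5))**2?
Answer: -20256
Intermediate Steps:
S(X, t) = 3 - t (S(X, t) = (-3 + t)/(-1) = (-3 + t)*(-1) = 3 - t)
-20000 - ((2 + 6)*1 + S(Q, -5))**2 = -20000 - ((2 + 6)*1 + (3 - 1*(-5)))**2 = -20000 - (8*1 + (3 + 5))**2 = -20000 - (8 + 8)**2 = -20000 - 1*16**2 = -20000 - 1*256 = -20000 - 256 = -20256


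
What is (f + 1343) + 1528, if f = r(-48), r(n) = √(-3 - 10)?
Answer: 2871 + I*√13 ≈ 2871.0 + 3.6056*I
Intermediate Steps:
r(n) = I*√13 (r(n) = √(-13) = I*√13)
f = I*√13 ≈ 3.6056*I
(f + 1343) + 1528 = (I*√13 + 1343) + 1528 = (1343 + I*√13) + 1528 = 2871 + I*√13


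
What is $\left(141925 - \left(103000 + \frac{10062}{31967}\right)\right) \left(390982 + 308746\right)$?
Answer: $\frac{66975026002128}{2459} \approx 2.7237 \cdot 10^{10}$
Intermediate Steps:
$\left(141925 - \left(103000 + \frac{10062}{31967}\right)\right) \left(390982 + 308746\right) = \left(141925 - \frac{253277774}{2459}\right) 699728 = \frac{95715801}{2459} \cdot 699728 = \frac{66975026002128}{2459}$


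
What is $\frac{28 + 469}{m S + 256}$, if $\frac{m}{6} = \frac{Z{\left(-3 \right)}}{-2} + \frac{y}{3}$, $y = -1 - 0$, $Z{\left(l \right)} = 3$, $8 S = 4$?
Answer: $\frac{994}{501} \approx 1.984$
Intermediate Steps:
$S = \frac{1}{2}$ ($S = \frac{1}{8} \cdot 4 = \frac{1}{2} \approx 0.5$)
$y = -1$ ($y = -1 + 0 = -1$)
$m = -11$ ($m = 6 \left(\frac{3}{-2} - \frac{1}{3}\right) = 6 \left(3 \left(- \frac{1}{2}\right) - \frac{1}{3}\right) = 6 \left(- \frac{3}{2} - \frac{1}{3}\right) = 6 \left(- \frac{11}{6}\right) = -11$)
$\frac{28 + 469}{m S + 256} = \frac{28 + 469}{\left(-11\right) \frac{1}{2} + 256} = \frac{497}{- \frac{11}{2} + 256} = \frac{497}{\frac{501}{2}} = 497 \cdot \frac{2}{501} = \frac{994}{501}$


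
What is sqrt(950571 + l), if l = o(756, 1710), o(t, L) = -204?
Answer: sqrt(950367) ≈ 974.87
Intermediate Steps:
l = -204
sqrt(950571 + l) = sqrt(950571 - 204) = sqrt(950367)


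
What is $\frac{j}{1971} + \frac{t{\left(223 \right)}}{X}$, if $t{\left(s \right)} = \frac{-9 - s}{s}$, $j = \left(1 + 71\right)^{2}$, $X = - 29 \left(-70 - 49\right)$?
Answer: $\frac{5094520}{1937201} \approx 2.6298$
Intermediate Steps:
$X = 3451$ ($X = \left(-29\right) \left(-119\right) = 3451$)
$j = 5184$ ($j = 72^{2} = 5184$)
$t{\left(s \right)} = \frac{-9 - s}{s}$
$\frac{j}{1971} + \frac{t{\left(223 \right)}}{X} = \frac{5184}{1971} + \frac{\frac{1}{223} \left(-9 - 223\right)}{3451} = 5184 \cdot \frac{1}{1971} + \frac{-9 - 223}{223} \cdot \frac{1}{3451} = \frac{192}{73} + \frac{1}{223} \left(-232\right) \frac{1}{3451} = \frac{192}{73} - \frac{8}{26537} = \frac{5094520}{1937201}$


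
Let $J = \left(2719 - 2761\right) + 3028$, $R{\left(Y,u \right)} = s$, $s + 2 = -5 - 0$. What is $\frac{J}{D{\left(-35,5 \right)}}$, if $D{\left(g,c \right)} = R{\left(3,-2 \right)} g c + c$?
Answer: $\frac{1493}{615} \approx 2.4276$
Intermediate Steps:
$s = -7$ ($s = -2 - 5 = -7$)
$R{\left(Y,u \right)} = -7$
$D{\left(g,c \right)} = c - 7 c g$ ($D{\left(g,c \right)} = - 7 g c + c = - 7 c g + c = c - 7 c g$)
$J = 2986$ ($J = -42 + 3028 = 2986$)
$\frac{J}{D{\left(-35,5 \right)}} = \frac{2986}{5 \left(1 - -245\right)} = \frac{2986}{5 \left(1 + 245\right)} = \frac{2986}{5 \cdot 246} = \frac{2986}{1230} = 2986 \cdot \frac{1}{1230} = \frac{1493}{615}$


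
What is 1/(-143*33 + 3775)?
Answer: -1/944 ≈ -0.0010593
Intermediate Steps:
1/(-143*33 + 3775) = 1/(-4719 + 3775) = 1/(-944) = -1/944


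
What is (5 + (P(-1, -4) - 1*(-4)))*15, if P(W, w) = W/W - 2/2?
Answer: 135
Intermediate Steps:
P(W, w) = 0 (P(W, w) = 1 - 2*1/2 = 1 - 1 = 0)
(5 + (P(-1, -4) - 1*(-4)))*15 = (5 + (0 - 1*(-4)))*15 = (5 + (0 + 4))*15 = (5 + 4)*15 = 9*15 = 135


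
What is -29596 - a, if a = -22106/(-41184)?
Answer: -609451885/20592 ≈ -29597.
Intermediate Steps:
a = 11053/20592 (a = -22106*(-1/41184) = 11053/20592 ≈ 0.53676)
-29596 - a = -29596 - 1*11053/20592 = -29596 - 11053/20592 = -609451885/20592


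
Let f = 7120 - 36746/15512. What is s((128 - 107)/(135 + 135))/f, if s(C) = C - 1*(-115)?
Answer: 40164446/2484195615 ≈ 0.016168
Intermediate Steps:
f = 55204347/7756 (f = 7120 - 36746/15512 = 7120 - 1*18373/7756 = 7120 - 18373/7756 = 55204347/7756 ≈ 7117.6)
s(C) = 115 + C (s(C) = C + 115 = 115 + C)
s((128 - 107)/(135 + 135))/f = (115 + (128 - 107)/(135 + 135))/(55204347/7756) = (115 + 21/270)*(7756/55204347) = (115 + 21*(1/270))*(7756/55204347) = (115 + 7/90)*(7756/55204347) = (10357/90)*(7756/55204347) = 40164446/2484195615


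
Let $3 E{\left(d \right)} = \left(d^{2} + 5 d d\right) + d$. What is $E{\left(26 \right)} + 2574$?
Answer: $\frac{11804}{3} \approx 3934.7$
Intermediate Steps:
$E{\left(d \right)} = 2 d^{2} + \frac{d}{3}$ ($E{\left(d \right)} = \frac{\left(d^{2} + 5 d d\right) + d}{3} = \frac{\left(d^{2} + 5 d^{2}\right) + d}{3} = \frac{6 d^{2} + d}{3} = \frac{d + 6 d^{2}}{3} = 2 d^{2} + \frac{d}{3}$)
$E{\left(26 \right)} + 2574 = \frac{1}{3} \cdot 26 \left(1 + 6 \cdot 26\right) + 2574 = \frac{1}{3} \cdot 26 \left(1 + 156\right) + 2574 = \frac{1}{3} \cdot 26 \cdot 157 + 2574 = \frac{4082}{3} + 2574 = \frac{11804}{3}$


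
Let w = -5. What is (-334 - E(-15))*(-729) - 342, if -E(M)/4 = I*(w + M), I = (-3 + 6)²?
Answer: 768024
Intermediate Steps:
I = 9 (I = 3² = 9)
E(M) = 180 - 36*M (E(M) = -36*(-5 + M) = -4*(-45 + 9*M) = 180 - 36*M)
(-334 - E(-15))*(-729) - 342 = (-334 - (180 - 36*(-15)))*(-729) - 342 = (-334 - (180 + 540))*(-729) - 342 = (-334 - 1*720)*(-729) - 342 = (-334 - 720)*(-729) - 342 = -1054*(-729) - 342 = 768366 - 342 = 768024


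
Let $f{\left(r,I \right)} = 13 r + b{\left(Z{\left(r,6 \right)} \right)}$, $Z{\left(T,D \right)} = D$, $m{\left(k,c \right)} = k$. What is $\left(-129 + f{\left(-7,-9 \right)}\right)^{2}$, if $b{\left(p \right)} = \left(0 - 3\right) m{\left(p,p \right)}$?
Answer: $56644$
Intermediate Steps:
$b{\left(p \right)} = - 3 p$ ($b{\left(p \right)} = \left(0 - 3\right) p = - 3 p$)
$f{\left(r,I \right)} = -18 + 13 r$ ($f{\left(r,I \right)} = 13 r - 18 = -18 + 13 r$)
$\left(-129 + f{\left(-7,-9 \right)}\right)^{2} = \left(-129 + \left(-18 + 13 \left(-7\right)\right)\right)^{2} = \left(-129 - 109\right)^{2} = \left(-238\right)^{2} = 56644$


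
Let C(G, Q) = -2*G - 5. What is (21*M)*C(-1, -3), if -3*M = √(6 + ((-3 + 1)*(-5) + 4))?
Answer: 42*√5 ≈ 93.915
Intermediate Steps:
C(G, Q) = -5 - 2*G
M = -2*√5/3 (M = -√(6 + ((-3 + 1)*(-5) + 4))/3 = -√(6 + (-2*(-5) + 4))/3 = -√(6 + (10 + 4))/3 = -√(6 + 14)/3 = -2*√5/3 ≈ -1.4907)
(21*M)*C(-1, -3) = (21*(-2*√5/3))*(-5 - 2*(-1)) = (-14*√5)*(-5 + 2) = -14*√5*(-3) = 42*√5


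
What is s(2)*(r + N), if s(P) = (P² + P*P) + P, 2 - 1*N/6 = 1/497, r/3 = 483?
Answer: 7261110/497 ≈ 14610.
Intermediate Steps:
r = 1449 (r = 3*483 = 1449)
N = 5958/497 (N = 12 - 6/497 = 5958/497 ≈ 11.988)
s(P) = P + 2*P² (s(P) = (P² + P²) + P = 2*P² + P = P + 2*P²)
s(2)*(r + N) = (2*(1 + 2*2))*(1449 + 5958/497) = (2*(1 + 4))*(726111/497) = (2*5)*(726111/497) = 10*(726111/497) = 7261110/497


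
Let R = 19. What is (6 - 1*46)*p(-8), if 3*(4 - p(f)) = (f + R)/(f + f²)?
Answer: -3305/21 ≈ -157.38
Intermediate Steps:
p(f) = 4 - (19 + f)/(3*(f + f²)) (p(f) = 4 - (f + 19)/(3*(f + f²)) = 4 - (19 + f)/(3*(f + f²)))
(6 - 1*46)*p(-8) = (6 - 1*46)*((⅓)*(-19 + 11*(-8) + 12*(-8)²)/(-8*(1 - 8))) = (6 - 46)*((⅓)*(-⅛)*(-19 - 88 + 12*64)/(-7)) = -40*(-1)*(-1)*(-19 - 88 + 768)/(3*8*7) = -40*(-1)*(-1)*661/(3*8*7) = -40*661/168 = -3305/21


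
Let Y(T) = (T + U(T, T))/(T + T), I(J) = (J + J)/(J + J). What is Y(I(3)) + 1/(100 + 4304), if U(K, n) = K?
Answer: 4405/4404 ≈ 1.0002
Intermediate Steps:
I(J) = 1 (I(J) = (2*J)/((2*J)) = (2*J)*(1/(2*J)) = 1)
Y(T) = 1 (Y(T) = (T + T)/(T + T) = (2*T)/((2*T)) = (2*T)*(1/(2*T)) = 1)
Y(I(3)) + 1/(100 + 4304) = 1 + 1/(100 + 4304) = 1 + 1/4404 = 4405/4404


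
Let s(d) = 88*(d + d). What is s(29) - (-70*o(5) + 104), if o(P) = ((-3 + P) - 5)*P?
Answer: 3950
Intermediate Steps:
s(d) = 176*d (s(d) = 88*(2*d) = 176*d)
o(P) = P*(-8 + P) (o(P) = (-8 + P)*P = P*(-8 + P))
s(29) - (-70*o(5) + 104) = 176*29 - (-350*(-8 + 5) + 104) = 5104 - (-350*(-3) + 104) = 5104 - (-70*(-15) + 104) = 5104 - (1050 + 104) = 5104 - 1*1154 = 5104 - 1154 = 3950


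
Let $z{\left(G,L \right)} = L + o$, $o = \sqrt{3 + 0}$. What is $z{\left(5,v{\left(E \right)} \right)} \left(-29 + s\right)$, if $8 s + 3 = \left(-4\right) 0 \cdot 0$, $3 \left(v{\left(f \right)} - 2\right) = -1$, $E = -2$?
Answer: $- \frac{1175}{24} - \frac{235 \sqrt{3}}{8} \approx -99.837$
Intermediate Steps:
$v{\left(f \right)} = \frac{5}{3}$ ($v{\left(f \right)} = 2 + \frac{1}{3} \left(-1\right) = 2 - \frac{1}{3} = \frac{5}{3}$)
$o = \sqrt{3} \approx 1.732$
$s = - \frac{3}{8}$ ($s = - \frac{3}{8} + \frac{\left(-4\right) 0 \cdot 0}{8} = - \frac{3}{8} + \frac{0 \cdot 0}{8} = - \frac{3}{8} + \frac{1}{8} \cdot 0 = - \frac{3}{8} + 0 = - \frac{3}{8} \approx -0.375$)
$z{\left(G,L \right)} = L + \sqrt{3}$
$z{\left(5,v{\left(E \right)} \right)} \left(-29 + s\right) = \left(\frac{5}{3} + \sqrt{3}\right) \left(-29 - \frac{3}{8}\right) = \left(\frac{5}{3} + \sqrt{3}\right) \left(- \frac{235}{8}\right) = - \frac{1175}{24} - \frac{235 \sqrt{3}}{8}$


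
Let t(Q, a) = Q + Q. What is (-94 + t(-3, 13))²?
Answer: 10000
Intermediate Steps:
t(Q, a) = 2*Q
(-94 + t(-3, 13))² = (-94 + 2*(-3))² = (-94 - 6)² = (-100)² = 10000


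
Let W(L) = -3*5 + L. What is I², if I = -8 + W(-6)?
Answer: 841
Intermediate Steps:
W(L) = -15 + L
I = -29 (I = -8 + (-15 - 6) = -8 - 21 = -29)
I² = (-29)² = 841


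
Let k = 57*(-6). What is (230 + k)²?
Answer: 12544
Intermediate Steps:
k = -342
(230 + k)² = (230 - 342)² = (-112)² = 12544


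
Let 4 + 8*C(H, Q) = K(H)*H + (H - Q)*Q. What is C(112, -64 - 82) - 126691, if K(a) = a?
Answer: -129832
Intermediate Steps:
C(H, Q) = -½ + H²/8 + Q*(H - Q)/8 (C(H, Q) = -½ + (H*H + (H - Q)*Q)/8 = -½ + (H² + Q*(H - Q))/8 = -½ + (H²/8 + Q*(H - Q)/8) = -½ + H²/8 + Q*(H - Q)/8)
C(112, -64 - 82) - 126691 = (-½ - (-64 - 82)²/8 + (⅛)*112² + (⅛)*112*(-64 - 82)) - 126691 = (-½ - ⅛*(-146)² + (⅛)*12544 + (⅛)*112*(-146)) - 126691 = (-½ - ⅛*21316 + 1568 - 2044) - 126691 = (-½ - 5329/2 + 1568 - 2044) - 126691 = -3141 - 126691 = -129832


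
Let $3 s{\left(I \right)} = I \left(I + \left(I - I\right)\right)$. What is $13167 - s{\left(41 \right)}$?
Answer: $\frac{37820}{3} \approx 12607.0$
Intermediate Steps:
$s{\left(I \right)} = \frac{I^{2}}{3}$ ($s{\left(I \right)} = \frac{I \left(I + \left(I - I\right)\right)}{3} = \frac{I \left(I + 0\right)}{3} = \frac{I I}{3} = \frac{I^{2}}{3}$)
$13167 - s{\left(41 \right)} = 13167 - \frac{41^{2}}{3} = 13167 - \frac{1}{3} \cdot 1681 = 13167 - \frac{1681}{3} = \frac{37820}{3}$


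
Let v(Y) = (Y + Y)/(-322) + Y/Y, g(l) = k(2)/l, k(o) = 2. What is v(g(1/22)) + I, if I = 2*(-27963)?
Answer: -9003969/161 ≈ -55925.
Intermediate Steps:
I = -55926
g(l) = 2/l
v(Y) = 1 - Y/161 (v(Y) = (2*Y)*(-1/322) + 1 = -Y/161 + 1 = 1 - Y/161)
v(g(1/22)) + I = (1 - 2/(161*(1/22))) - 55926 = (1 - 2/(161*1/22)) - 55926 = (1 - 2*22/161) - 55926 = (1 - 1/161*44) - 55926 = (1 - 44/161) - 55926 = 117/161 - 55926 = -9003969/161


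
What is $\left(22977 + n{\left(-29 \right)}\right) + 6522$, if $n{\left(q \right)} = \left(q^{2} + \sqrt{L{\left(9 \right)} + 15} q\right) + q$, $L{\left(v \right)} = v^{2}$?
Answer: $30311 - 116 \sqrt{6} \approx 30027.0$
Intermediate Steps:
$n{\left(q \right)} = q + q^{2} + 4 q \sqrt{6}$ ($n{\left(q \right)} = \left(q^{2} + \sqrt{9^{2} + 15} q\right) + q = \left(q^{2} + \sqrt{81 + 15} q\right) + q = \left(q^{2} + \sqrt{96} q\right) + q = \left(q^{2} + 4 \sqrt{6} q\right) + q = \left(q^{2} + 4 q \sqrt{6}\right) + q = q + q^{2} + 4 q \sqrt{6}$)
$\left(22977 + n{\left(-29 \right)}\right) + 6522 = \left(22977 - 29 \left(1 - 29 + 4 \sqrt{6}\right)\right) + 6522 = \left(22977 - 29 \left(-28 + 4 \sqrt{6}\right)\right) + 6522 = \left(22977 + \left(812 - 116 \sqrt{6}\right)\right) + 6522 = \left(23789 - 116 \sqrt{6}\right) + 6522 = 30311 - 116 \sqrt{6}$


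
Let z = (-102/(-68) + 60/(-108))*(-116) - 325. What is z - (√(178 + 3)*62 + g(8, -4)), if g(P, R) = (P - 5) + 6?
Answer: -3992/9 - 62*√181 ≈ -1277.7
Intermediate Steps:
g(P, R) = 1 + P (g(P, R) = (-5 + P) + 6 = 1 + P)
z = -3911/9 (z = (-102*(-1/68) + 60*(-1/108))*(-116) - 325 = (3/2 - 5/9)*(-116) - 325 = (17/18)*(-116) - 325 = -986/9 - 325 = -3911/9 ≈ -434.56)
z - (√(178 + 3)*62 + g(8, -4)) = -3911/9 - (√(178 + 3)*62 + (1 + 8)) = -3911/9 - (√181*62 + 9) = -3911/9 - (62*√181 + 9) = -3911/9 - (9 + 62*√181) = -3911/9 + (-9 - 62*√181) = -3992/9 - 62*√181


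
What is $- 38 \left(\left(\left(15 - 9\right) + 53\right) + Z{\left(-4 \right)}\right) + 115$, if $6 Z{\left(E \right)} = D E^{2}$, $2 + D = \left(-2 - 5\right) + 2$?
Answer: $- \frac{4253}{3} \approx -1417.7$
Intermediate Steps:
$D = -7$ ($D = -2 + \left(\left(-2 - 5\right) + 2\right) = -2 + \left(-7 + 2\right) = -2 - 5 = -7$)
$Z{\left(E \right)} = - \frac{7 E^{2}}{6}$ ($Z{\left(E \right)} = \frac{\left(-7\right) E^{2}}{6} = - \frac{7 E^{2}}{6}$)
$- 38 \left(\left(\left(15 - 9\right) + 53\right) + Z{\left(-4 \right)}\right) + 115 = - 38 \left(\left(\left(15 - 9\right) + 53\right) - \frac{7 \left(-4\right)^{2}}{6}\right) + 115 = - 38 \left(\left(6 + 53\right) - \frac{56}{3}\right) + 115 = - 38 \left(59 - \frac{56}{3}\right) + 115 = \left(-38\right) \frac{121}{3} + 115 = - \frac{4598}{3} + 115 = - \frac{4253}{3}$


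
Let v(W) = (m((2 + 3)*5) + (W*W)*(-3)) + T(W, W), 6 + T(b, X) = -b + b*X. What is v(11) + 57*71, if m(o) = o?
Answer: 3813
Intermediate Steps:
T(b, X) = -6 - b + X*b (T(b, X) = -6 + (-b + b*X) = -6 + (-b + X*b) = -6 - b + X*b)
v(W) = 19 - W - 2*W² (v(W) = ((2 + 3)*5 + (W*W)*(-3)) + (-6 - W + W*W) = (5*5 + W²*(-3)) + (-6 - W + W²) = (25 - 3*W²) + (-6 + W² - W) = 19 - W - 2*W²)
v(11) + 57*71 = (19 - 1*11 - 2*11²) + 57*71 = (19 - 11 - 2*121) + 4047 = (19 - 11 - 242) + 4047 = -234 + 4047 = 3813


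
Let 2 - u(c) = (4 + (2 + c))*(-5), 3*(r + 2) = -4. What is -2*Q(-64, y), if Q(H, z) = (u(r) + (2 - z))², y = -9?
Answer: -12482/9 ≈ -1386.9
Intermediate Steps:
r = -10/3 (r = -2 + (⅓)*(-4) = -2 - 4/3 = -10/3 ≈ -3.3333)
u(c) = 32 + 5*c (u(c) = 2 - (4 + (2 + c))*(-5) = 2 - (6 + c)*(-5) = 2 - (-30 - 5*c) = 2 + (30 + 5*c) = 32 + 5*c)
Q(H, z) = (52/3 - z)² (Q(H, z) = ((32 + 5*(-10/3)) + (2 - z))² = ((32 - 50/3) + (2 - z))² = (46/3 + (2 - z))² = (52/3 - z)²)
-2*Q(-64, y) = -2*(-52 + 3*(-9))²/9 = -2*(-52 - 27)²/9 = -2*(-79)²/9 = -2*6241/9 = -12482/9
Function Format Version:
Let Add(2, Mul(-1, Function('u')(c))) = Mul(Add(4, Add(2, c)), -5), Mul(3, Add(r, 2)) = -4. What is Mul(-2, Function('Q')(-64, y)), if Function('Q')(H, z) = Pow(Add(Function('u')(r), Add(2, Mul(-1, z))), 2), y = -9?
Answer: Rational(-12482, 9) ≈ -1386.9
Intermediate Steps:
r = Rational(-10, 3) (r = Add(-2, Mul(Rational(1, 3), -4)) = Add(-2, Rational(-4, 3)) = Rational(-10, 3) ≈ -3.3333)
Function('u')(c) = Add(32, Mul(5, c)) (Function('u')(c) = Add(2, Mul(-1, Mul(Add(4, Add(2, c)), -5))) = Add(2, Mul(-1, Mul(Add(6, c), -5))) = Add(2, Mul(-1, Add(-30, Mul(-5, c)))) = Add(2, Add(30, Mul(5, c))) = Add(32, Mul(5, c)))
Function('Q')(H, z) = Pow(Add(Rational(52, 3), Mul(-1, z)), 2) (Function('Q')(H, z) = Pow(Add(Add(32, Mul(5, Rational(-10, 3))), Add(2, Mul(-1, z))), 2) = Pow(Add(Add(32, Rational(-50, 3)), Add(2, Mul(-1, z))), 2) = Pow(Add(Rational(46, 3), Add(2, Mul(-1, z))), 2) = Pow(Add(Rational(52, 3), Mul(-1, z)), 2))
Mul(-2, Function('Q')(-64, y)) = Mul(-2, Mul(Rational(1, 9), Pow(Add(-52, Mul(3, -9)), 2))) = Mul(-2, Mul(Rational(1, 9), Pow(Add(-52, -27), 2))) = Mul(-2, Mul(Rational(1, 9), Pow(-79, 2))) = Mul(-2, Mul(Rational(1, 9), 6241)) = Mul(-2, Rational(6241, 9)) = Rational(-12482, 9)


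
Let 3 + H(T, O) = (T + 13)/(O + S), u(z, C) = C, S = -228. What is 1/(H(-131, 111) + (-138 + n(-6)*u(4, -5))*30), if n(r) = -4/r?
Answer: -117/496313 ≈ -0.00023574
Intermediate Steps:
H(T, O) = -3 + (13 + T)/(-228 + O) (H(T, O) = -3 + (T + 13)/(O - 228) = -3 + (13 + T)/(-228 + O))
1/(H(-131, 111) + (-138 + n(-6)*u(4, -5))*30) = 1/((697 - 131 - 3*111)/(-228 + 111) + (-138 - 4/(-6)*(-5))*30) = 1/((697 - 131 - 333)/(-117) + (-138 - 4*(-1/6)*(-5))*30) = 1/(-1/117*233 + (-138 + (2/3)*(-5))*30) = 1/(-233/117 + (-138 - 10/3)*30) = 1/(-233/117 - 424/3*30) = 1/(-233/117 - 4240) = 1/(-496313/117) = -117/496313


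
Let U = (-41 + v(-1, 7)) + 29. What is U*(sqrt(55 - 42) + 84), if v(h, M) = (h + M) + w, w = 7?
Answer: 84 + sqrt(13) ≈ 87.606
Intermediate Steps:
v(h, M) = 7 + M + h (v(h, M) = (h + M) + 7 = (M + h) + 7 = 7 + M + h)
U = 1 (U = (-41 + (7 + 7 - 1)) + 29 = (-41 + 13) + 29 = -28 + 29 = 1)
U*(sqrt(55 - 42) + 84) = 1*(sqrt(55 - 42) + 84) = 1*(sqrt(13) + 84) = 1*(84 + sqrt(13)) = 84 + sqrt(13)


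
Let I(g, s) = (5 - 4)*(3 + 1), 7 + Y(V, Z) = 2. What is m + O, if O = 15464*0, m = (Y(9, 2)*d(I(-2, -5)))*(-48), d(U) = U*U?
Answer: 3840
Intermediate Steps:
Y(V, Z) = -5 (Y(V, Z) = -7 + 2 = -5)
I(g, s) = 4 (I(g, s) = 1*4 = 4)
d(U) = U²
m = 3840 (m = -5*4²*(-48) = -5*16*(-48) = -80*(-48) = 3840)
O = 0
m + O = 3840 + 0 = 3840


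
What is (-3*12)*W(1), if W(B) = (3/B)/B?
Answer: -108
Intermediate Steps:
W(B) = 3/B**2
(-3*12)*W(1) = (-3*12)*(3/1**2) = -108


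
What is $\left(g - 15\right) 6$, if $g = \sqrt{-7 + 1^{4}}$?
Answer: $-90 + 6 i \sqrt{6} \approx -90.0 + 14.697 i$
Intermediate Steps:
$g = i \sqrt{6}$ ($g = \sqrt{-7 + 1} = \sqrt{-6} = i \sqrt{6} \approx 2.4495 i$)
$\left(g - 15\right) 6 = \left(i \sqrt{6} - 15\right) 6 = \left(-15 + i \sqrt{6}\right) 6 = -90 + 6 i \sqrt{6}$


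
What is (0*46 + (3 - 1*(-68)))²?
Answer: 5041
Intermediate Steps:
(0*46 + (3 - 1*(-68)))² = (0 + (3 + 68))² = (0 + 71)² = 71² = 5041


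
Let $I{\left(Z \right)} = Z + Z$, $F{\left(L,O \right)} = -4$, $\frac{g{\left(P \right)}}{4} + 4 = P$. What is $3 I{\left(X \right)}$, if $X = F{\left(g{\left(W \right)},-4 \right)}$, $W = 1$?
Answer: $-24$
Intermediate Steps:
$g{\left(P \right)} = -16 + 4 P$
$X = -4$
$I{\left(Z \right)} = 2 Z$
$3 I{\left(X \right)} = 3 \cdot 2 \left(-4\right) = 3 \left(-8\right) = -24$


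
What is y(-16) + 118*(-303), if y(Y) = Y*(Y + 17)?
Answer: -35770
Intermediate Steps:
y(Y) = Y*(17 + Y)
y(-16) + 118*(-303) = -16*(17 - 16) + 118*(-303) = -16*1 - 35754 = -16 - 35754 = -35770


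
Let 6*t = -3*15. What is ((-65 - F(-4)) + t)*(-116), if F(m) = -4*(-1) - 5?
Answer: 8294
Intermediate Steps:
F(m) = -1 (F(m) = 4 - 5 = -1)
t = -15/2 (t = (-3*15)/6 = (1/6)*(-45) = -15/2 ≈ -7.5000)
((-65 - F(-4)) + t)*(-116) = ((-65 - 1*(-1)) - 15/2)*(-116) = ((-65 + 1) - 15/2)*(-116) = (-64 - 15/2)*(-116) = -143/2*(-116) = 8294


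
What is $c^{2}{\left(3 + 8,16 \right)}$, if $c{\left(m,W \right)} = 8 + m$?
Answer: $361$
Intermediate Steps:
$c^{2}{\left(3 + 8,16 \right)} = \left(8 + \left(3 + 8\right)\right)^{2} = \left(8 + 11\right)^{2} = 19^{2} = 361$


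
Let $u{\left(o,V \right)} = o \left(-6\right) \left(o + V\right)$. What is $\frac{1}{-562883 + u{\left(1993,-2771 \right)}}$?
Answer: $\frac{1}{8740441} \approx 1.1441 \cdot 10^{-7}$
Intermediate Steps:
$u{\left(o,V \right)} = - 6 o \left(V + o\right)$
$\frac{1}{-562883 + u{\left(1993,-2771 \right)}} = \frac{1}{-562883 - 11958 \left(-2771 + 1993\right)} = \frac{1}{-562883 - 11958 \left(-778\right)} = \frac{1}{-562883 + 9303324} = \frac{1}{8740441}$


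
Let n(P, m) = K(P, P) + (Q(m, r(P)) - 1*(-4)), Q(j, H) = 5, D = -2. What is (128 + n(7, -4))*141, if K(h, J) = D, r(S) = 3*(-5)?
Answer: 19035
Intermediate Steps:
r(S) = -15
K(h, J) = -2
n(P, m) = 7 (n(P, m) = -2 + (5 - 1*(-4)) = -2 + (5 + 4) = -2 + 9 = 7)
(128 + n(7, -4))*141 = (128 + 7)*141 = 135*141 = 19035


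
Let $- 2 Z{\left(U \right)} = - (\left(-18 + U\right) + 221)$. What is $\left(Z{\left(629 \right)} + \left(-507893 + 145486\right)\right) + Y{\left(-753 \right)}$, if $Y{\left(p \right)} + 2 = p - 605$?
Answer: $-363351$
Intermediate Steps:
$Y{\left(p \right)} = -607 + p$ ($Y{\left(p \right)} = -2 + \left(p - 605\right) = -2 + \left(-605 + p\right) = -607 + p$)
$Z{\left(U \right)} = \frac{203}{2} + \frac{U}{2}$ ($Z{\left(U \right)} = - \frac{\left(-1\right) \left(\left(-18 + U\right) + 221\right)}{2} = - \frac{\left(-1\right) \left(203 + U\right)}{2} = - \frac{-203 - U}{2} = \frac{203}{2} + \frac{U}{2}$)
$\left(Z{\left(629 \right)} + \left(-507893 + 145486\right)\right) + Y{\left(-753 \right)} = \left(\left(\frac{203}{2} + \frac{1}{2} \cdot 629\right) + \left(-507893 + 145486\right)\right) - 1360 = \left(\left(\frac{203}{2} + \frac{629}{2}\right) - 362407\right) - 1360 = \left(416 - 362407\right) - 1360 = -361991 - 1360 = -363351$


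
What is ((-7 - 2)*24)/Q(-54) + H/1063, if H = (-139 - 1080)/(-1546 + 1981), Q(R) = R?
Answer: 1848401/462405 ≈ 3.9974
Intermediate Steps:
H = -1219/435 ≈ -2.8023
((-7 - 2)*24)/Q(-54) + H/1063 = ((-7 - 2)*24)/(-54) - 1219/435/1063 = -9*24*(-1/54) - 1219/435*1/1063 = -216*(-1/54) - 1219/462405 = 4 - 1219/462405 = 1848401/462405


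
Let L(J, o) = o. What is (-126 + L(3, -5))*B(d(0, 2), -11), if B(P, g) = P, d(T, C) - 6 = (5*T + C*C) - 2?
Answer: -1048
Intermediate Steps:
d(T, C) = 4 + C² + 5*T (d(T, C) = 6 + ((5*T + C*C) - 2) = 6 + ((5*T + C²) - 2) = 6 + ((C² + 5*T) - 2) = 6 + (-2 + C² + 5*T) = 4 + C² + 5*T)
(-126 + L(3, -5))*B(d(0, 2), -11) = (-126 - 5)*(4 + 2² + 5*0) = -131*(4 + 4 + 0) = -131*8 = -1048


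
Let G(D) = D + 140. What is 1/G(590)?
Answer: 1/730 ≈ 0.0013699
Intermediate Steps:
G(D) = 140 + D
1/G(590) = 1/(140 + 590) = 1/730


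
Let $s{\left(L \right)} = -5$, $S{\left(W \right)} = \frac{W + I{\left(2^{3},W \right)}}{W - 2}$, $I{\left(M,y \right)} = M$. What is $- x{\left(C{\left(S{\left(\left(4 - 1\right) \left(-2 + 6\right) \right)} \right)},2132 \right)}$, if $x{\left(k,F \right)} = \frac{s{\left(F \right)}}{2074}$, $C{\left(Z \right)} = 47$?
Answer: $\frac{5}{2074} \approx 0.0024108$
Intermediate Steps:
$S{\left(W \right)} = \frac{8 + W}{-2 + W}$ ($S{\left(W \right)} = \frac{W + 2^{3}}{W - 2} = \frac{W + 8}{-2 + W} = \frac{8 + W}{-2 + W}$)
$x{\left(k,F \right)} = - \frac{5}{2074}$
$- x{\left(C{\left(S{\left(\left(4 - 1\right) \left(-2 + 6\right) \right)} \right)},2132 \right)} = \left(-1\right) \left(- \frac{5}{2074}\right) = \frac{5}{2074}$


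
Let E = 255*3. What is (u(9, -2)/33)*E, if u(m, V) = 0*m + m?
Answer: 2295/11 ≈ 208.64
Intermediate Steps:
u(m, V) = m (u(m, V) = 0 + m = m)
E = 765
(u(9, -2)/33)*E = (9/33)*765 = (9*(1/33))*765 = (3/11)*765 = 2295/11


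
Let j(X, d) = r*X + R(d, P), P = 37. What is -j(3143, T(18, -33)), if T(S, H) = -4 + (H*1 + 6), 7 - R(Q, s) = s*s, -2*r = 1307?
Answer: 4110625/2 ≈ 2.0553e+6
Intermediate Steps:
r = -1307/2 (r = -1/2*1307 = -1307/2 ≈ -653.50)
R(Q, s) = 7 - s**2 (R(Q, s) = 7 - s*s = 7 - s**2)
T(S, H) = 2 + H (T(S, H) = -4 + (H + 6) = -4 + (6 + H) = 2 + H)
j(X, d) = -1362 - 1307*X/2 (j(X, d) = -1307*X/2 + (7 - 1*37**2) = -1307*X/2 + (7 - 1*1369) = -1307*X/2 + (7 - 1369) = -1307*X/2 - 1362 = -1362 - 1307*X/2)
-j(3143, T(18, -33)) = -(-1362 - 1307/2*3143) = -(-1362 - 4107901/2) = -1*(-4110625/2) = 4110625/2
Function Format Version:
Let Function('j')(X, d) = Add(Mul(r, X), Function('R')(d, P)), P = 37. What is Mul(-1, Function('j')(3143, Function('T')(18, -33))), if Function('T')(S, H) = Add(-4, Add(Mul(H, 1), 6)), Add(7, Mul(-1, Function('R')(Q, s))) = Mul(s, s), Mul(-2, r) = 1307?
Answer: Rational(4110625, 2) ≈ 2.0553e+6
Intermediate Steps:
r = Rational(-1307, 2) (r = Mul(Rational(-1, 2), 1307) = Rational(-1307, 2) ≈ -653.50)
Function('R')(Q, s) = Add(7, Mul(-1, Pow(s, 2))) (Function('R')(Q, s) = Add(7, Mul(-1, Mul(s, s))) = Add(7, Mul(-1, Pow(s, 2))))
Function('T')(S, H) = Add(2, H) (Function('T')(S, H) = Add(-4, Add(H, 6)) = Add(-4, Add(6, H)) = Add(2, H))
Function('j')(X, d) = Add(-1362, Mul(Rational(-1307, 2), X)) (Function('j')(X, d) = Add(Mul(Rational(-1307, 2), X), Add(7, Mul(-1, Pow(37, 2)))) = Add(Mul(Rational(-1307, 2), X), Add(7, Mul(-1, 1369))) = Add(Mul(Rational(-1307, 2), X), Add(7, -1369)) = Add(Mul(Rational(-1307, 2), X), -1362) = Add(-1362, Mul(Rational(-1307, 2), X)))
Mul(-1, Function('j')(3143, Function('T')(18, -33))) = Mul(-1, Add(-1362, Mul(Rational(-1307, 2), 3143))) = Mul(-1, Add(-1362, Rational(-4107901, 2))) = Mul(-1, Rational(-4110625, 2)) = Rational(4110625, 2)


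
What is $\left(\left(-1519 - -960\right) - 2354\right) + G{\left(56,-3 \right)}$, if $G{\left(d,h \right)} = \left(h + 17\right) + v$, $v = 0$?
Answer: $-2899$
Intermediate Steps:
$G{\left(d,h \right)} = 17 + h$ ($G{\left(d,h \right)} = \left(h + 17\right) + 0 = \left(17 + h\right) + 0 = 17 + h$)
$\left(\left(-1519 - -960\right) - 2354\right) + G{\left(56,-3 \right)} = \left(\left(-1519 - -960\right) - 2354\right) + \left(17 - 3\right) = \left(\left(-1519 + 960\right) - 2354\right) + 14 = \left(-559 - 2354\right) + 14 = -2913 + 14 = -2899$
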